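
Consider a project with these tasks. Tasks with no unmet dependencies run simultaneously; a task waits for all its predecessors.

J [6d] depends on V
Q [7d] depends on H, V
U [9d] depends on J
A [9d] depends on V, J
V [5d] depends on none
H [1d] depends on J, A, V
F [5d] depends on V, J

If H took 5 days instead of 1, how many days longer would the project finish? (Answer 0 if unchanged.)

The binding path is V→J→A→H→Q = 5+6+9+1+7 = 28; finish at 28 days.
Since H is critical, the +4 change carries straight to that chain (now 32 days).
The critical path is still V→J→A→H→Q; finish is now 32 days.
Change in finish: 32 − 28 = +4 days.

4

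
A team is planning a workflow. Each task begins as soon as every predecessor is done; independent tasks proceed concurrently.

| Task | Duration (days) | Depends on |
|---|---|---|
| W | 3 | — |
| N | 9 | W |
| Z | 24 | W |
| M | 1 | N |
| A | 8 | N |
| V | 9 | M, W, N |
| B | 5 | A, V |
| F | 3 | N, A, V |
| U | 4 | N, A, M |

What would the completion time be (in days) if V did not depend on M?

With the dependency in place, W→N→M→V→B = 3+9+1+9+5 = 27 sets the finish at 27 days.
Without M→V, V's earliest start moves from 13 to 12.
The longest chain is now W→Z = 3+24 = 27, so the job takes 27 days.

27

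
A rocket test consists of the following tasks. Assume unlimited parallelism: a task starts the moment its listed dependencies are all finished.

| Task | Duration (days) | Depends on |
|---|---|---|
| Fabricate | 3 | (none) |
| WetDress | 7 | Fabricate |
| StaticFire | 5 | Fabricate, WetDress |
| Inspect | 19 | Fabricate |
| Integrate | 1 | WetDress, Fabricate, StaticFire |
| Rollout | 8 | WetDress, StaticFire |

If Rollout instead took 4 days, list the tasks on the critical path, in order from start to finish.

The binding path is Fabricate→WetDress→StaticFire→Rollout = 3+7+5+8 = 23; finish at 23 days.
Rollout is on the critical path; changing it to 4 makes that path 19 days.
Now Fabricate→Inspect = 3+19 = 22 is longest, so the finish becomes 22 days.

Fabricate, Inspect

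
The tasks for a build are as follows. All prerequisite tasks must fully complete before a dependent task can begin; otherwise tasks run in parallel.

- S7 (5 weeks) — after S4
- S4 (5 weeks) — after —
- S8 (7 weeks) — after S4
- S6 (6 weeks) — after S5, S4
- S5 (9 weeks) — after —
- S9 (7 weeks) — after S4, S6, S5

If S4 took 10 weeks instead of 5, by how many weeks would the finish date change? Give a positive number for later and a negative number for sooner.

Actual critical path: S5→S6→S9 = 9+6+7 = 22 ⇒ 22 weeks.
S4 has 4 weeks of float (longest path through it is 18).
Now S4→S6→S9 = 10+6+7 = 23 is longest, so the finish becomes 23 weeks.
Change in finish: 23 − 22 = +1 weeks.

1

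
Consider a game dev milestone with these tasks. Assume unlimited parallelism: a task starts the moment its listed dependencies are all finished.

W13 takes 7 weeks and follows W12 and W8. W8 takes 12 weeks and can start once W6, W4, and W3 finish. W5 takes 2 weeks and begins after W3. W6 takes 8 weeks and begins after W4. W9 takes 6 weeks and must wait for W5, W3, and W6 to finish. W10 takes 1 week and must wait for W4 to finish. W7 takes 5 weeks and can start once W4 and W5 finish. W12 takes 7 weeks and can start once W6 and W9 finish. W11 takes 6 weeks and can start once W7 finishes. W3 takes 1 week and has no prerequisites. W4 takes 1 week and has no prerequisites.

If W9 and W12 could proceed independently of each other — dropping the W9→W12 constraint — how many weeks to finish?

With the dependency in place, W4→W6→W9→W12→W13 = 1+8+6+7+7 = 29 sets the finish at 29 weeks.
Without W9→W12, W12's earliest start moves from 15 to 9.
After: W4→W6→W8→W13 = 1+8+12+7 = 28 → 28 weeks.

28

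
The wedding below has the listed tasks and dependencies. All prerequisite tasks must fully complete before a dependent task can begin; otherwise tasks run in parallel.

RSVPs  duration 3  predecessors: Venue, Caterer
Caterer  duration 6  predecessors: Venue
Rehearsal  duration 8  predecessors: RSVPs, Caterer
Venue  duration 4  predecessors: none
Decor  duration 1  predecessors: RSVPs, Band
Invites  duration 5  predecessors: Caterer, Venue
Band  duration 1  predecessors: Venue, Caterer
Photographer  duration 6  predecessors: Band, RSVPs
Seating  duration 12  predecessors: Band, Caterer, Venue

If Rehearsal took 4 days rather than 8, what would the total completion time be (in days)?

23

Baseline: Venue→Caterer→Band→Seating = 4+6+1+12 = 23 → 23 days.
The longest path through Rehearsal is only 21 days, so Rehearsal has float 2.
That remains the longest chain; total 23 days.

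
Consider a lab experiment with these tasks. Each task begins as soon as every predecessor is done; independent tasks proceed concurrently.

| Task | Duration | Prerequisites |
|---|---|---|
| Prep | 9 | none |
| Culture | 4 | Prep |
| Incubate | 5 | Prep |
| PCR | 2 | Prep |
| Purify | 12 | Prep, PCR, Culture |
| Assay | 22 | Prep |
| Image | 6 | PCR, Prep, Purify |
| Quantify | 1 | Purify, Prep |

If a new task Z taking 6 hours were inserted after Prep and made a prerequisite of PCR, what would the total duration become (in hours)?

35

Originally the schedule takes 31 hours.
With Z inserted, PCR now waits for max(Prep, Z).
New critical path: Prep→Z→PCR→Purify→Image = 9+6+2+12+6 = 35 ⇒ 35 hours.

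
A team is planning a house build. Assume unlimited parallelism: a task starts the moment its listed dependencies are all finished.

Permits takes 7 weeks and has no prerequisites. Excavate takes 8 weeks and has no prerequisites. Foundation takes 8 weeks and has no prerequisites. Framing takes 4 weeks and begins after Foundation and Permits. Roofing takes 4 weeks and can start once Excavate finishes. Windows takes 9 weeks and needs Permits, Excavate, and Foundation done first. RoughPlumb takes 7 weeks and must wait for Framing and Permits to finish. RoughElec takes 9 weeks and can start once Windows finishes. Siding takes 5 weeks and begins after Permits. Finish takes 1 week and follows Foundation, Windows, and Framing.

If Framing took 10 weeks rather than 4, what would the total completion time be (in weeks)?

26

As given, the longest chain is Excavate→Windows→RoughElec = 8+9+9 = 26, so the finish is 26 weeks.
The longest path through Framing is only 19 weeks, so Framing has float 7.
No other chain overtakes it, so the finish is 26 weeks.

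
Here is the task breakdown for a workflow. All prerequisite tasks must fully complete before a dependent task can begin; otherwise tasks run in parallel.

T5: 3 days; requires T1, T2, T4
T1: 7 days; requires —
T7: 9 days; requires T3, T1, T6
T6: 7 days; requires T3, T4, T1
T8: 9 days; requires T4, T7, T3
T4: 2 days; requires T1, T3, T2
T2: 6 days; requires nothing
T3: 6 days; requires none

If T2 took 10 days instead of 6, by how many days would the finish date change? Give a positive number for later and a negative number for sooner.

3

As given, the longest chain is T1→T4→T6→T7→T8 = 7+2+7+9+9 = 34, so the finish is 34 days.
The longest path through T2 is only 33 days, so T2 has float 1.
Now T2→T4→T6→T7→T8 = 10+2+7+9+9 = 37 is longest, so the finish becomes 37 days.
Change in finish: 37 − 34 = +3 days.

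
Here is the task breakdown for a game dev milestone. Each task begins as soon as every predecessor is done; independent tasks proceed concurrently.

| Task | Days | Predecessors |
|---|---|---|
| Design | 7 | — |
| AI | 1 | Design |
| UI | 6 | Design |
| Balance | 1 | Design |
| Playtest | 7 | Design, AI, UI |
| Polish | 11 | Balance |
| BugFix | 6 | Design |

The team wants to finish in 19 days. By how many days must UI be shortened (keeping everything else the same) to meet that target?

1

Current finish: 20 days; target: 19.
UI is on every critical path, so each day cut from UI cuts the finish by one (this holds down to a finish of 19).
Need 20 − 19 = 1 day off UI → UI becomes 5 days, finish becomes 19.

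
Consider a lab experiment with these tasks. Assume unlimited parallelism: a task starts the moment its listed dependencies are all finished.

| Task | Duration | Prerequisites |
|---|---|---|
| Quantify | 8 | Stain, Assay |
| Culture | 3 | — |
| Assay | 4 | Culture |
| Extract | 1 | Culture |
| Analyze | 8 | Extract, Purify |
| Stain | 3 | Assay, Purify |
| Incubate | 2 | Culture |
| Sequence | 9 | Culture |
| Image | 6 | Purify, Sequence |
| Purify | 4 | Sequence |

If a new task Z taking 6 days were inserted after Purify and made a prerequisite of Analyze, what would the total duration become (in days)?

Originally the lab experiment takes 27 days.
With Z inserted, Analyze now waits for max(Extract, Purify, Z).
New critical path: Culture→Sequence→Purify→Z→Analyze = 3+9+4+6+8 = 30 ⇒ 30 days.

30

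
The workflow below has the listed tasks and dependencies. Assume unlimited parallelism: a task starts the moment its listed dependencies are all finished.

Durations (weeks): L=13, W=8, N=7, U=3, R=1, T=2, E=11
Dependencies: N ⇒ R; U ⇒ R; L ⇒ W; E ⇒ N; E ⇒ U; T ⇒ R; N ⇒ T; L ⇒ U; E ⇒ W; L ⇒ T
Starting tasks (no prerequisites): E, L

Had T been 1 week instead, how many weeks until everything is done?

Actual critical path: E→N→T→R = 11+7+2+1 = 21 ⇒ 21 weeks.
T is on the critical path; changing it to 1 makes that path 20 weeks.
New critical path: L→W = 13+8 = 21 ⇒ 21 weeks.

21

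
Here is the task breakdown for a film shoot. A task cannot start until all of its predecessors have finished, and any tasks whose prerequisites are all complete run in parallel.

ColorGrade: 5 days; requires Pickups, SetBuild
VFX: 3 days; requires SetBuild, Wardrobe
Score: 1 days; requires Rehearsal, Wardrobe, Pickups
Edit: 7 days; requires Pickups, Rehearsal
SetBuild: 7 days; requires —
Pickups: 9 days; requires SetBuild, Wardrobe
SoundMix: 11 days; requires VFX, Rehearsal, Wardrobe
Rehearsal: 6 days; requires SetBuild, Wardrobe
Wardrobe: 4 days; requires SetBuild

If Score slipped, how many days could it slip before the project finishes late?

7

The longest chain is SetBuild→Wardrobe→Rehearsal→SoundMix = 7+4+6+11 = 28; overall finish 28 days.
Longest path through Score: 21 days (earliest finish 21, latest finish 28).
Float = 28 − 21 = 7.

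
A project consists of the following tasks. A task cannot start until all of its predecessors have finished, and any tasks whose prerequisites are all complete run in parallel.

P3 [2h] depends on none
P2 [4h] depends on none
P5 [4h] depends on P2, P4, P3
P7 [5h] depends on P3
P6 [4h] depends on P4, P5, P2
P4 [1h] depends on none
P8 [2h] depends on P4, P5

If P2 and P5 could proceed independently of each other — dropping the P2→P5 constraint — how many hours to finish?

10

With the dependency in place, P2→P5→P6 = 4+4+4 = 12 sets the finish at 12 hours.
Without P2→P5, P5's earliest start moves from 4 to 2.
The longest chain is now P3→P5→P6 = 2+4+4 = 10, so the plan takes 10 hours.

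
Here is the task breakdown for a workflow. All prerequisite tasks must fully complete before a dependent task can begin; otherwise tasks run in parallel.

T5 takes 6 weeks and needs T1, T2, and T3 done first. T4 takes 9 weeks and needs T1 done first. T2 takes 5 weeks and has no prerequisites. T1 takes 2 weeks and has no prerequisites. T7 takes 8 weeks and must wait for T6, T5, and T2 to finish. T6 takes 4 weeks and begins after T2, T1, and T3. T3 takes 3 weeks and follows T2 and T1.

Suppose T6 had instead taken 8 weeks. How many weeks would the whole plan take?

Baseline: T2→T3→T5→T7 = 5+3+6+8 = 22 → 22 weeks.
T6 has 2 weeks of float (longest path through it is 20).
New critical path: T2→T3→T6→T7 = 5+3+8+8 = 24 ⇒ 24 weeks.

24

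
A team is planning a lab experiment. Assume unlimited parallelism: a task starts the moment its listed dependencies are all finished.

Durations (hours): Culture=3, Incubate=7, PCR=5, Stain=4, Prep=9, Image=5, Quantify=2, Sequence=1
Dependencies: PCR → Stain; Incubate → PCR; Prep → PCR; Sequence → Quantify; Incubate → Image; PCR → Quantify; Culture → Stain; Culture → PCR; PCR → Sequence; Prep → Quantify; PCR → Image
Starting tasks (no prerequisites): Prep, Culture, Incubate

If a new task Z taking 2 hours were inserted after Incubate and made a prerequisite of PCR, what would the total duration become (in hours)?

19

Originally the plan takes 19 hours.
With Z inserted, PCR now waits for max(Prep, Culture, Incubate, Z).
New critical path: Prep→PCR→Image = 9+5+5 = 19 ⇒ 19 hours.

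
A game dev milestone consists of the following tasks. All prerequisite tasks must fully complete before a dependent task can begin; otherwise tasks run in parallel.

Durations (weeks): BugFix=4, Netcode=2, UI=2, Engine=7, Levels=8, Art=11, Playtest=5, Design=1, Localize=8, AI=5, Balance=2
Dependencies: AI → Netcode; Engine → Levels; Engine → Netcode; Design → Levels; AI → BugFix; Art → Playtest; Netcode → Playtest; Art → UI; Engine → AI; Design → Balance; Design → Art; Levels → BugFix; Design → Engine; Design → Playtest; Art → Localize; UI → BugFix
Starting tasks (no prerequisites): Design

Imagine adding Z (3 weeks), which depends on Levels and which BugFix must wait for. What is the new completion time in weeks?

Originally the game dev milestone takes 20 weeks.
With Z inserted, BugFix now waits for max(UI, Levels, AI, Z).
New critical path: Design→Engine→Levels→Z→BugFix = 1+7+8+3+4 = 23 ⇒ 23 weeks.

23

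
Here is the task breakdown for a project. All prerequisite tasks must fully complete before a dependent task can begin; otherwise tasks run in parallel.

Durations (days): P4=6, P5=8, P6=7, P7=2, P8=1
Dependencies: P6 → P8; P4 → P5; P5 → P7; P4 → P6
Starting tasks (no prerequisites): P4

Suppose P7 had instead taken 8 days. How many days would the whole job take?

As given, the longest chain is P4→P5→P7 = 6+8+2 = 16, so the finish is 16 days.
P7 lies on that path, so at 8 days the path becomes 22 days.
The critical path is still P4→P5→P7; finish is now 22 days.

22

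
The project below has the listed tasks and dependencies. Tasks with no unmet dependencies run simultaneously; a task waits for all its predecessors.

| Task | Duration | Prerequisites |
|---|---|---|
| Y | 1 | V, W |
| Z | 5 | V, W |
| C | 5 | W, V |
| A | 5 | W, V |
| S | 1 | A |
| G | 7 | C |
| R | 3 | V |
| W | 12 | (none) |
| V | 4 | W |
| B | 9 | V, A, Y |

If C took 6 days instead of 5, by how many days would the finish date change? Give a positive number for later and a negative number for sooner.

0

Actual critical path: W→V→A→B = 12+4+5+9 = 30 ⇒ 30 days.
The longest path through C is only 28 days, so C has float 2.
That remains the longest chain; total 30 days.
Change in finish: 30 − 30 = +0 days.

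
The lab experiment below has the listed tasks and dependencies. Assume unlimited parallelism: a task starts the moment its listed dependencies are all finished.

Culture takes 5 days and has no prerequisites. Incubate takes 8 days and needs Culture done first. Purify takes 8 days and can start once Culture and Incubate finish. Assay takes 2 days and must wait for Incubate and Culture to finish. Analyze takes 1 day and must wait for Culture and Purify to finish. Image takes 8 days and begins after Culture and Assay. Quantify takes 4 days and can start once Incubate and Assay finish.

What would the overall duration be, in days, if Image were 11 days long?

Actual critical path: Culture→Incubate→Assay→Image = 5+8+2+8 = 23 ⇒ 23 days.
Image lies on that path, so at 11 days the path becomes 26 days.
No other chain overtakes it, so the finish is 26 days.

26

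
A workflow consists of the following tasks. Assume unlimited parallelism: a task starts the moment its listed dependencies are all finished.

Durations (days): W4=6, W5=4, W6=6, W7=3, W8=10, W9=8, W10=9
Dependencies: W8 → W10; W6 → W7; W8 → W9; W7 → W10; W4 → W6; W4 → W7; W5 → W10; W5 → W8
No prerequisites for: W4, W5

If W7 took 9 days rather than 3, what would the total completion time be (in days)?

Actual critical path: W4→W6→W7→W10 = 6+6+3+9 = 24 ⇒ 24 days.
Since W7 is critical, the +6 change carries straight to that chain (now 30 days).
The critical path is still W4→W6→W7→W10; finish is now 30 days.

30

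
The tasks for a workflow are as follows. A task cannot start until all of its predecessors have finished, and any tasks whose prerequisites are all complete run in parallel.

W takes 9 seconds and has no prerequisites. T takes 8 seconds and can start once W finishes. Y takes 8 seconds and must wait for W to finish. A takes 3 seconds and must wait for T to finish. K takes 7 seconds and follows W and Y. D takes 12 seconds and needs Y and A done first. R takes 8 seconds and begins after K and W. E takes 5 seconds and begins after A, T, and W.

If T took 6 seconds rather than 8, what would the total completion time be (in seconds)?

32

Critical path before the change: W→T→A→D = 9+8+3+12 = 32 giving 32 seconds.
T is on the critical path; changing it to 6 makes that path 30 seconds.
Now W→Y→K→R = 9+8+7+8 = 32 is longest, so the finish becomes 32 seconds.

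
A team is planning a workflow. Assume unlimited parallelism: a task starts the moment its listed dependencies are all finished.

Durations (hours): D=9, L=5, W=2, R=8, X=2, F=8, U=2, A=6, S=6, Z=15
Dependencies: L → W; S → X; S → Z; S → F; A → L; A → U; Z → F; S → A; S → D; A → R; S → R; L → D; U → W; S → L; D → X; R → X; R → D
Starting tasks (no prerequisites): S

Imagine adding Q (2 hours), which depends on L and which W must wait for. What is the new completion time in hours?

Originally the project takes 31 hours.
With Q inserted, W now waits for max(U, L, Q).
New critical path: S→A→R→D→X = 6+6+8+9+2 = 31 ⇒ 31 hours.

31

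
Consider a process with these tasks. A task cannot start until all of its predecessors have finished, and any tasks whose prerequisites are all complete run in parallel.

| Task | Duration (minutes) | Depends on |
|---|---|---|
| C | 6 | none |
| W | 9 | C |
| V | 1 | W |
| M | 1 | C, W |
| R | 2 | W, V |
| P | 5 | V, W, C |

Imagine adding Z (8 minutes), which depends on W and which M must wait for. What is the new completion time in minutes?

Originally the process takes 21 minutes.
With Z inserted, M now waits for max(C, W, Z).
New critical path: C→W→Z→M = 6+9+8+1 = 24 ⇒ 24 minutes.

24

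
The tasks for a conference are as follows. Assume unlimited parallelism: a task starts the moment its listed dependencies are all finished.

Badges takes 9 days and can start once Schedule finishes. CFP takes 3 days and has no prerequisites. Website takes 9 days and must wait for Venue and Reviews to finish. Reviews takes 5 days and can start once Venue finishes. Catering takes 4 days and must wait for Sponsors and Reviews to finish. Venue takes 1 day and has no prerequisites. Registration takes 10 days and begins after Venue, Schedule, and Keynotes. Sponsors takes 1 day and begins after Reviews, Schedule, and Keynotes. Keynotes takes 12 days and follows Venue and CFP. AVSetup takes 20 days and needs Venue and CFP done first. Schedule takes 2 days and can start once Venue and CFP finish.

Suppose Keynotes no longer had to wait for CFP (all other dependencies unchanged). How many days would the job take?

23

With the dependency in place, CFP→Keynotes→Registration = 3+12+10 = 25 sets the finish at 25 days.
Without CFP→Keynotes, Keynotes's earliest start moves from 3 to 1.
After: Venue→Keynotes→Registration = 1+12+10 = 23 → 23 days.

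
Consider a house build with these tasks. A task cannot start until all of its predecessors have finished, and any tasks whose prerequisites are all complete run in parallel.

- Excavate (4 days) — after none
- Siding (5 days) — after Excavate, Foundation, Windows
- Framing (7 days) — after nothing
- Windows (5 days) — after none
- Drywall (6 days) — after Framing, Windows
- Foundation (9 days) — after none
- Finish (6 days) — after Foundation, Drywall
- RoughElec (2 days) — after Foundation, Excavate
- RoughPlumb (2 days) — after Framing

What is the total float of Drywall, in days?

Framing→Drywall→Finish = 7+6+6 = 19 sets the makespan at 19 days.
Drywall finishes as early as 13 and must finish by 13.
Slack of Drywall = 7 − 7 = 0 days.

0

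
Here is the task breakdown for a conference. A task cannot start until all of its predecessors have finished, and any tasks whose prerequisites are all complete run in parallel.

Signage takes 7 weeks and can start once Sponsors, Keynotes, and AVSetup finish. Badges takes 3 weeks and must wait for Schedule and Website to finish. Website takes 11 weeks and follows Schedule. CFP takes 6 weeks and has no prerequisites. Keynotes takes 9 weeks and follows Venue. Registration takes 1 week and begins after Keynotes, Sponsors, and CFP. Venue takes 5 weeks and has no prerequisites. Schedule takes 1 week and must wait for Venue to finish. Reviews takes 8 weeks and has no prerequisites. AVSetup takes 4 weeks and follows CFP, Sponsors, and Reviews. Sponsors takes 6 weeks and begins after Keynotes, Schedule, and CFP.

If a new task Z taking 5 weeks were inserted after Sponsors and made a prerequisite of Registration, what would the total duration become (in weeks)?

31

Originally the conference takes 31 weeks.
With Z inserted, Registration now waits for max(Keynotes, Sponsors, CFP, Z).
New critical path: Venue→Keynotes→Sponsors→AVSetup→Signage = 5+9+6+4+7 = 31 ⇒ 31 weeks.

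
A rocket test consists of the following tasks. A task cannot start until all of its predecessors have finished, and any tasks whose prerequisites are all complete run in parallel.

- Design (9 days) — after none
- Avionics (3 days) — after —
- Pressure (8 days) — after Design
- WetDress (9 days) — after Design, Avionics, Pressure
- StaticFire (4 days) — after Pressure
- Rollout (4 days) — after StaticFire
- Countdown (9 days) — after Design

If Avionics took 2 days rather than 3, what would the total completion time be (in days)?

As given, the longest chain is Design→Pressure→WetDress = 9+8+9 = 26, so the finish is 26 days.
Avionics is off the critical path — its longest chain is 12 days, giving 14 of slack.
No other chain overtakes it, so the finish is 26 days.

26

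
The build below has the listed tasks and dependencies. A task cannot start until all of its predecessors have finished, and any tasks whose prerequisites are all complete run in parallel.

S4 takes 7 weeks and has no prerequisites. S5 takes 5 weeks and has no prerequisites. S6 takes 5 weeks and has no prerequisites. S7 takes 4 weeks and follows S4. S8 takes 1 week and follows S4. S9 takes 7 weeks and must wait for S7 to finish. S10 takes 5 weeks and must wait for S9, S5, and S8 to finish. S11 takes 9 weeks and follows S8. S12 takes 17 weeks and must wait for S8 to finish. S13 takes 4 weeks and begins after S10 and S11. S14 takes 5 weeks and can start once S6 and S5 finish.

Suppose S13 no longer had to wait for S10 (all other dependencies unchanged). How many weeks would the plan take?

Before: longest chain S4→S7→S9→S10→S13 = 7+4+7+5+4 = 27, finish 27.
Without S10→S13, S13's earliest start moves from 23 to 17.
The longest chain is now S4→S8→S12 = 7+1+17 = 25, so the plan takes 25 weeks.

25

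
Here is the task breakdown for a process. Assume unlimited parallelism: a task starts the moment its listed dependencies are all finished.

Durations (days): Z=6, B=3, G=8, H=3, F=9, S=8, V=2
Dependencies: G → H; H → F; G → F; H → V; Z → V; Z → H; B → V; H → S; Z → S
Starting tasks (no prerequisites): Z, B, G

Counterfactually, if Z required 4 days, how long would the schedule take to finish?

Baseline: G→H→F = 8+3+9 = 20 → 20 days.
Z is off the critical path — its longest chain is 18 days, giving 2 of slack.
No other chain overtakes it, so the finish is 20 days.

20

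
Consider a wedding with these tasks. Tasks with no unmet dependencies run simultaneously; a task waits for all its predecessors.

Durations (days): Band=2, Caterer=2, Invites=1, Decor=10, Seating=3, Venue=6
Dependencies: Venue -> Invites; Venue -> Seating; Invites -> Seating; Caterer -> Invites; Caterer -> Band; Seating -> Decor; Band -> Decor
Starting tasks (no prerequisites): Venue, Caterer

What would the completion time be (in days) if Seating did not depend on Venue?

Before: longest chain Venue→Invites→Seating→Decor = 6+1+3+10 = 20, finish 20.
Dropping Venue→Seating doesn't change Seating's earliest start (7); another predecessor still binds.
After: Venue→Invites→Seating→Decor = 6+1+3+10 = 20 → 20 days.

20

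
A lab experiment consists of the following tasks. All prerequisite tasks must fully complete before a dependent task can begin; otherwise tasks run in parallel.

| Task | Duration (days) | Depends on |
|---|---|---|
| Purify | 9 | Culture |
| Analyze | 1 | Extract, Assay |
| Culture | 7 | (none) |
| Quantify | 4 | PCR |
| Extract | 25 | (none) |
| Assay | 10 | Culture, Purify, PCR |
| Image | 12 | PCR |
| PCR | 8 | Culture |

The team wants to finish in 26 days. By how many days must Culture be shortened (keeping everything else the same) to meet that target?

Current finish: 27 days; target: 26.
Culture is on every critical path, so each day cut from Culture cuts the finish by one (this holds down to a finish of 26).
Need 27 − 26 = 1 day off Culture → Culture becomes 6 days, finish becomes 26.

1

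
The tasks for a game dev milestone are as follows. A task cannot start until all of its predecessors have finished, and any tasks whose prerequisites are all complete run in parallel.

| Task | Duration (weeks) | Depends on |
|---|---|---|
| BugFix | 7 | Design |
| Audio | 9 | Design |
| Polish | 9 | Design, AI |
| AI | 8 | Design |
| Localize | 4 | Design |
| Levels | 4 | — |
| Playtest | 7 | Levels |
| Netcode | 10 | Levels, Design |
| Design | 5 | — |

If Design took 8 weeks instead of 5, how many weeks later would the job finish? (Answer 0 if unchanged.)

3

As given, the longest chain is Design→AI→Polish = 5+8+9 = 22, so the finish is 22 weeks.
Design is on the critical path; changing it to 8 makes that path 25 weeks.
The critical path is still Design→AI→Polish; finish is now 25 weeks.
Change in finish: 25 − 22 = +3 weeks.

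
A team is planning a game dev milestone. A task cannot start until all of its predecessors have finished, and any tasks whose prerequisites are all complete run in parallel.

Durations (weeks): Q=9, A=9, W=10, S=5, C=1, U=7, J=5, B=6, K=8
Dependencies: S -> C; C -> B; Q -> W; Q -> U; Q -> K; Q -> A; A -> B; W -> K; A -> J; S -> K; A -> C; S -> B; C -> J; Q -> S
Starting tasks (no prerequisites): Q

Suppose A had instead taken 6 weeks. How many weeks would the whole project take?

27

Critical path before the change: Q→W→K = 9+10+8 = 27 giving 27 weeks.
A has 2 weeks of float (longest path through it is 25).
The critical path is still Q→W→K; finish is now 27 weeks.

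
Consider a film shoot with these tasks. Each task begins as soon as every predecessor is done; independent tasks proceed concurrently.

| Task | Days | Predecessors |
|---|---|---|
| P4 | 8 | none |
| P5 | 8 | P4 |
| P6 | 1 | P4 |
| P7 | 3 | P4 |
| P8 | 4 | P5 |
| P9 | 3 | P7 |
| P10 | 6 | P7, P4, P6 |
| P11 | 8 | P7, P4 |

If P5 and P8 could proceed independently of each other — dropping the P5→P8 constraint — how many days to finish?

19

Original critical path: P4→P5→P8 = 8+8+4 = 20 ⇒ 20 days.
Without P5→P8, P8's earliest start moves from 16 to 0.
After: P4→P7→P11 = 8+3+8 = 19 → 19 days.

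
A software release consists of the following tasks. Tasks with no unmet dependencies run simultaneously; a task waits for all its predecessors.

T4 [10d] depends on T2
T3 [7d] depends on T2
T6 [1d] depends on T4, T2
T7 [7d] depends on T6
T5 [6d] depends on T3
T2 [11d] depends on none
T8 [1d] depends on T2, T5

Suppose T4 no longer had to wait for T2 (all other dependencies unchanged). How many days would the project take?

25

Original critical path: T2→T4→T6→T7 = 11+10+1+7 = 29 ⇒ 29 days.
Without T2→T4, T4's earliest start moves from 11 to 0.
After: T2→T3→T5→T8 = 11+7+6+1 = 25 → 25 days.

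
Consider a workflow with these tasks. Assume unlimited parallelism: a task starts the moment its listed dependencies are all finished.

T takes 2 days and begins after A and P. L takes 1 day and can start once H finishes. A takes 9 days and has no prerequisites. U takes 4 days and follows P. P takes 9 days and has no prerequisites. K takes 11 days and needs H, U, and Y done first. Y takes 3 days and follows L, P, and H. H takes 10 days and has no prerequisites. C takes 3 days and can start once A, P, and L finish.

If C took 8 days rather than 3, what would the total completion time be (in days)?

Critical path before the change: H→L→Y→K = 10+1+3+11 = 25 giving 25 days.
C is off the critical path — its longest chain is 14 days, giving 11 of slack.
The critical path is still H→L→Y→K; finish is now 25 days.

25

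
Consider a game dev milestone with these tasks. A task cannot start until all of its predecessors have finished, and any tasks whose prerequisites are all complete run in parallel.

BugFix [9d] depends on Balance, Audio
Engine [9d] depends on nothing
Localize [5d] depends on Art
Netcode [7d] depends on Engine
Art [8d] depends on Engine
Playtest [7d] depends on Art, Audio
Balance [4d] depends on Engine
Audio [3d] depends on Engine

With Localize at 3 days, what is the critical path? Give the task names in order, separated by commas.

As given, the longest chain is Engine→Art→Playtest = 9+8+7 = 24, so the finish is 24 days.
Localize has 2 days of float (longest path through it is 22).
The critical path is still Engine→Art→Playtest; finish is now 24 days.

Engine, Art, Playtest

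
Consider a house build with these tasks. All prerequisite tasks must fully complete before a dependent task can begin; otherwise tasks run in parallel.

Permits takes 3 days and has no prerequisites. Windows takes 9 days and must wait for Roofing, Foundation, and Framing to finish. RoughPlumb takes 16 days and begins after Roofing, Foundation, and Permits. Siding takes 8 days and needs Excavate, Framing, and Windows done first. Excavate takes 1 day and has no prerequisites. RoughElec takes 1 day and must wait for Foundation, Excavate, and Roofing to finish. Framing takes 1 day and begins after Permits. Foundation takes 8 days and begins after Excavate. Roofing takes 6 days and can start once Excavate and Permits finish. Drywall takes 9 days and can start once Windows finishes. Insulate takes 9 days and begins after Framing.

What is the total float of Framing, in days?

Critical path: Permits→Roofing→Windows→Drywall = 3+6+9+9 = 27, so the finish is 27 days.
The longest chain containing Framing totals 22 days.
Float = 27 − 22 = 5.

5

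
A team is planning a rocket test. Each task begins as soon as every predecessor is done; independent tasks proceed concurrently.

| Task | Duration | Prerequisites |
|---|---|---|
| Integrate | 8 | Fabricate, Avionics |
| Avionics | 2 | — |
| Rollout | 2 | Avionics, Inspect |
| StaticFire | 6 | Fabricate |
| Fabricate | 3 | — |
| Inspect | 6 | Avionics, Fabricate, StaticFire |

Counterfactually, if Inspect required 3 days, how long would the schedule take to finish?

As given, the longest chain is Fabricate→StaticFire→Inspect→Rollout = 3+6+6+2 = 17, so the finish is 17 days.
Inspect lies on that path, so at 3 days the path becomes 14 days.
That remains the longest chain; total 14 days.

14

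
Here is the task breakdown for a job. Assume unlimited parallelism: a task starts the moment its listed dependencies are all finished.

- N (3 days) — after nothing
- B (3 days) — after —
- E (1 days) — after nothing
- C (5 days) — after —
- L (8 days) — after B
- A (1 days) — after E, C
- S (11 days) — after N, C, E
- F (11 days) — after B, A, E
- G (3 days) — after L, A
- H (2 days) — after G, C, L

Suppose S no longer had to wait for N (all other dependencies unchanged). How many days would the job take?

17

Before: longest chain C→A→F = 5+1+11 = 17, finish 17.
Dropping N→S doesn't change S's earliest start (5); another predecessor still binds.
After: C→A→F = 5+1+11 = 17 → 17 days.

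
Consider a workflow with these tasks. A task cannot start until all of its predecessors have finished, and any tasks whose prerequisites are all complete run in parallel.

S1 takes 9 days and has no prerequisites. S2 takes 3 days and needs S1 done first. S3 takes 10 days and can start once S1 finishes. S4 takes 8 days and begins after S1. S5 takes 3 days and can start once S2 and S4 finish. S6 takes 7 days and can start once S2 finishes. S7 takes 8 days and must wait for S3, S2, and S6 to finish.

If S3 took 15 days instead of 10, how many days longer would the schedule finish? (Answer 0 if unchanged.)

Baseline: S1→S3→S7 = 9+10+8 = 27 → 27 days.
Since S3 is critical, the +5 change carries straight to that chain (now 32 days).
That remains the longest chain; total 32 days.
Change in finish: 32 − 27 = +5 days.

5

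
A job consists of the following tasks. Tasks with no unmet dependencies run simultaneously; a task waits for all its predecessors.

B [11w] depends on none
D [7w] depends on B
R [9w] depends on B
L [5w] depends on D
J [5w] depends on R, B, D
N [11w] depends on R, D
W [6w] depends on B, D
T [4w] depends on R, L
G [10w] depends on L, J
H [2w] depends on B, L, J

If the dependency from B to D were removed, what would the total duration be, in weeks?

35

With the dependency in place, B→R→J→G = 11+9+5+10 = 35 sets the finish at 35 weeks.
Without B→D, D's earliest start moves from 11 to 0.
New critical path: B→R→J→G = 11+9+5+10 = 35 ⇒ 35 weeks.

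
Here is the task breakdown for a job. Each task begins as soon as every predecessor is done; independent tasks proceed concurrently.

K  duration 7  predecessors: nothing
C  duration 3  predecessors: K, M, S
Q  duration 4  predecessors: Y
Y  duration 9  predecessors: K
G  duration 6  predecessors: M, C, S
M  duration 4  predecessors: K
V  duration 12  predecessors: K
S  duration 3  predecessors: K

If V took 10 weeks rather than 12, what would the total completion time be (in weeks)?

The binding path is K→Y→Q = 7+9+4 = 20; finish at 20 weeks.
V has 1 week of float (longest path through it is 19).
The critical path is still K→Y→Q; finish is now 20 weeks.

20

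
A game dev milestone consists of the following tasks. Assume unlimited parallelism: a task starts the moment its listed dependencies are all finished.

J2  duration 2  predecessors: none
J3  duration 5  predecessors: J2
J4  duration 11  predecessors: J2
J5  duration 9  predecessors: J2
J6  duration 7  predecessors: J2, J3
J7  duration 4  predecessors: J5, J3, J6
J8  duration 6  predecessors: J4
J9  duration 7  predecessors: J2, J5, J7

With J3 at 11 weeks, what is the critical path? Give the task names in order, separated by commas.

J2, J3, J6, J7, J9

Actual critical path: J2→J3→J6→J7→J9 = 2+5+7+4+7 = 25 ⇒ 25 weeks.
J3 lies on that path, so at 11 weeks the path becomes 31 weeks.
No other chain overtakes it, so the finish is 31 weeks.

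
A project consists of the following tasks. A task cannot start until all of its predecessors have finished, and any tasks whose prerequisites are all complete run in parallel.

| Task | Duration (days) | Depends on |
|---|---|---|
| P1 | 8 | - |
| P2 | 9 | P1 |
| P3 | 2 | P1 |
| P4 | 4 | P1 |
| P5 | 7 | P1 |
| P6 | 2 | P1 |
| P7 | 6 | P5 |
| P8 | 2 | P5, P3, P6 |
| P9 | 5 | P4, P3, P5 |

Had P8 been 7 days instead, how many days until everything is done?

As given, the longest chain is P1→P5→P7 = 8+7+6 = 21, so the finish is 21 days.
The longest path through P8 is only 17 days, so P8 has float 4.
The binding chain switches to P1→P5→P8 = 8+7+7 = 22; finish 22 days.

22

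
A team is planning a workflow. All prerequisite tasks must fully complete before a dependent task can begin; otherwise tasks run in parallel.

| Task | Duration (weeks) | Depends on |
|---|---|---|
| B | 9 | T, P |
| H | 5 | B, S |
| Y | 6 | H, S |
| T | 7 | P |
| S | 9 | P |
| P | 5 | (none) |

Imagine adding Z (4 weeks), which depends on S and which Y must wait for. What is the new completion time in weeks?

Originally the project takes 32 weeks.
With Z inserted, Y now waits for max(H, S, Z).
New critical path: P→T→B→H→Y = 5+7+9+5+6 = 32 ⇒ 32 weeks.

32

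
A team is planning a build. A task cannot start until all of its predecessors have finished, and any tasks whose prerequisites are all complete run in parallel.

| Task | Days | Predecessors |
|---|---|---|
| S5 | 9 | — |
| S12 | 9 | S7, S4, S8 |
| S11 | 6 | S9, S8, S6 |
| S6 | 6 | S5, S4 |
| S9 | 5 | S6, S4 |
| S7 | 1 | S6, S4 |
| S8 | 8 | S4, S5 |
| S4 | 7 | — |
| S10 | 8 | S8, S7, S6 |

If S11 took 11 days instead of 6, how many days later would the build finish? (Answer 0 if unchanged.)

5

Critical path before the change: S5→S6→S9→S11 = 9+6+5+6 = 26 giving 26 days.
S11 lies on that path, so at 11 days the path becomes 31 days.
No other chain overtakes it, so the finish is 31 days.
Change in finish: 31 − 26 = +5 days.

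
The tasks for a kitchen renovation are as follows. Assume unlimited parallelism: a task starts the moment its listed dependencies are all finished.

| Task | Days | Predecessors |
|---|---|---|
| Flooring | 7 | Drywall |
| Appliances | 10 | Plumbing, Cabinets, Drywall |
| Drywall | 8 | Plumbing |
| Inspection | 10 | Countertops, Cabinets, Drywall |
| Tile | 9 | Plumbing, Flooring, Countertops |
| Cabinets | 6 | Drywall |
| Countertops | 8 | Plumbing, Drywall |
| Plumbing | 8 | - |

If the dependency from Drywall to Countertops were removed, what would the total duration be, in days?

32

Before: longest chain Plumbing→Drywall→Countertops→Inspection = 8+8+8+10 = 34, finish 34.
Without Drywall→Countertops, Countertops's earliest start moves from 16 to 8.
New critical path: Plumbing→Drywall→Flooring→Tile = 8+8+7+9 = 32 ⇒ 32 days.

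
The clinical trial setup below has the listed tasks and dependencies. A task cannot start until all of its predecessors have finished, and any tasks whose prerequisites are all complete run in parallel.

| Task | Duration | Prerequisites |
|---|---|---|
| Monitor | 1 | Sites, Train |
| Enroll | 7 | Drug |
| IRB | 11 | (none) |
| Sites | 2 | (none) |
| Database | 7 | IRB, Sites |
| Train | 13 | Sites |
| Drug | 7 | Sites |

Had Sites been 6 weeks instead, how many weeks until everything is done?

20

The binding path is IRB→Database = 11+7 = 18; finish at 18 weeks.
Sites has 2 weeks of float (longest path through it is 16).
Now Sites→Train→Monitor = 6+13+1 = 20 is longest, so the finish becomes 20 weeks.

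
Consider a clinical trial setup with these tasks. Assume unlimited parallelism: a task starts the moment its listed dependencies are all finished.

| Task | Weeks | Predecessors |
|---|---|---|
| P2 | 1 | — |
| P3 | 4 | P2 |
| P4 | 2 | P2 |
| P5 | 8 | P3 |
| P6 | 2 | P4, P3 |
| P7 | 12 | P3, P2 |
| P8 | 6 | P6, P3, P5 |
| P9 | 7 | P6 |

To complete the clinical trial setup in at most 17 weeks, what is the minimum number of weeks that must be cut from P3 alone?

Current finish: 19 weeks; target: 17.
P3 is on every critical path, so each week cut from P3 cuts the finish by one (this holds down to a finish of 16).
Need 19 − 17 = 2 weeks off P3 → P3 becomes 2 weeks, finish becomes 17.

2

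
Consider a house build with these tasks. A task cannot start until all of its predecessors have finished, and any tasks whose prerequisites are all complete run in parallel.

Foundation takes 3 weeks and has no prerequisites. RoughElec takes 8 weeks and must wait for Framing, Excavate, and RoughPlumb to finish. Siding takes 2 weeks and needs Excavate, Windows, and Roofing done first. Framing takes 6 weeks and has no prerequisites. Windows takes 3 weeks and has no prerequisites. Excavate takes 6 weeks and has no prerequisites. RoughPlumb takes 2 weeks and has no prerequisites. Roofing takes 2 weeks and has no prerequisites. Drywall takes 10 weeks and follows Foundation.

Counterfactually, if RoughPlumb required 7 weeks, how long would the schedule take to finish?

15

Critical path before the change: Excavate→RoughElec = 6+8 = 14 giving 14 weeks.
The longest path through RoughPlumb is only 10 weeks, so RoughPlumb has float 4.
The binding chain switches to RoughPlumb→RoughElec = 7+8 = 15; finish 15 weeks.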